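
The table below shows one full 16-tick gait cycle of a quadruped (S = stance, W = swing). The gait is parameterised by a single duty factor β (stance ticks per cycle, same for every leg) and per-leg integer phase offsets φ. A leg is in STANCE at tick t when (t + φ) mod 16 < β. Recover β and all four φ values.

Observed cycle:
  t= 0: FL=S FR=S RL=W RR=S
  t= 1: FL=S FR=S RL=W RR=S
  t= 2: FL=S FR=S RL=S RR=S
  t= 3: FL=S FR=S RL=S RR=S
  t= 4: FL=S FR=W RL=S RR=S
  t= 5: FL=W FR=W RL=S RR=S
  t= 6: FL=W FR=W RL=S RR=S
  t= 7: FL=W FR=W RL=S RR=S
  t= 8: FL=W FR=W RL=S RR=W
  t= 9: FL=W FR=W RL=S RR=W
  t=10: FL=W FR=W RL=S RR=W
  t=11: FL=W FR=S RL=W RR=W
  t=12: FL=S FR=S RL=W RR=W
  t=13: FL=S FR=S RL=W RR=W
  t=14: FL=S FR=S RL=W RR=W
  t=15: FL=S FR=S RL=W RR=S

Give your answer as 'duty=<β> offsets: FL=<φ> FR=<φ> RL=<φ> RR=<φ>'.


duty β = stance ticks per leg = 9
FL: stance ticks = 9; W→S at t=12 → φ=4
FR: stance ticks = 9; W→S at t=11 → φ=5
RL: stance ticks = 9; W→S at t=2 → φ=14
RR: stance ticks = 9; W→S at t=15 → φ=1

duty=9 offsets: FL=4 FR=5 RL=14 RR=1


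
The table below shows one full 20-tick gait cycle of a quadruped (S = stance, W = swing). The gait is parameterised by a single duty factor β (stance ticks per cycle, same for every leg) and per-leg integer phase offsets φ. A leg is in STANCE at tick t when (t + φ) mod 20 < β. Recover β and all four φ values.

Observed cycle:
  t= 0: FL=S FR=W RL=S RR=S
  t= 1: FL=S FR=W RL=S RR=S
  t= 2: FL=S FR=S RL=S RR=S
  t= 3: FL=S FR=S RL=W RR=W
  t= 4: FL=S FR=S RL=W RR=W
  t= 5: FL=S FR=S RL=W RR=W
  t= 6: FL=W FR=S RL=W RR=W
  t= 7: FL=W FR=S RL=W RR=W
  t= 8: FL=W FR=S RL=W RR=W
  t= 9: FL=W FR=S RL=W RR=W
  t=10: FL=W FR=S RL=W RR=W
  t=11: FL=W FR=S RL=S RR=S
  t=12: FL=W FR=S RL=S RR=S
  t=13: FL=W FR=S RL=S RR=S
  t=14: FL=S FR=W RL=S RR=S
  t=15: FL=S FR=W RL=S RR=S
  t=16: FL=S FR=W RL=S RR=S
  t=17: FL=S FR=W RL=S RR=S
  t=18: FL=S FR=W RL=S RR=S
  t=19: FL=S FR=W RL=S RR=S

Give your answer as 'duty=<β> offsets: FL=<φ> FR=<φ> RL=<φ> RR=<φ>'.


duty β = stance ticks per leg = 12
FL: stance ticks = 12; W→S at t=14 → φ=6
FR: stance ticks = 12; W→S at t=2 → φ=18
RL: stance ticks = 12; W→S at t=11 → φ=9
RR: stance ticks = 12; W→S at t=11 → φ=9

duty=12 offsets: FL=6 FR=18 RL=9 RR=9


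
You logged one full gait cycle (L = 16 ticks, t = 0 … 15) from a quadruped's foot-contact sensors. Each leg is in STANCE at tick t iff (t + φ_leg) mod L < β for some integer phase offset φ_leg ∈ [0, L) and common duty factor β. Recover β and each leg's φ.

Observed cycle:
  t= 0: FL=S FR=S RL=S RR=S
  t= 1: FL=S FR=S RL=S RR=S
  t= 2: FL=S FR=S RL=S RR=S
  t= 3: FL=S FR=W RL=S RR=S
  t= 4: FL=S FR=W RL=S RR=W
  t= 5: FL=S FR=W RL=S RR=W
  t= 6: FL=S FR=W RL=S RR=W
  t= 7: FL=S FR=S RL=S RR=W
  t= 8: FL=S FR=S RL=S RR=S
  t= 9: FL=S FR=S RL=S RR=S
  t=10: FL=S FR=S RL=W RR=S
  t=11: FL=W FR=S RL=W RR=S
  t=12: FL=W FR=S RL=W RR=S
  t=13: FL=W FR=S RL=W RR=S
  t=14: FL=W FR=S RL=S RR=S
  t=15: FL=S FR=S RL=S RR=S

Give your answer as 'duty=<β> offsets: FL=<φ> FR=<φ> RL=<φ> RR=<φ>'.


duty β = stance ticks per leg = 12
FL: stance ticks = 12; W→S at t=15 → φ=1
FR: stance ticks = 12; W→S at t=7 → φ=9
RL: stance ticks = 12; W→S at t=14 → φ=2
RR: stance ticks = 12; W→S at t=8 → φ=8

duty=12 offsets: FL=1 FR=9 RL=2 RR=8


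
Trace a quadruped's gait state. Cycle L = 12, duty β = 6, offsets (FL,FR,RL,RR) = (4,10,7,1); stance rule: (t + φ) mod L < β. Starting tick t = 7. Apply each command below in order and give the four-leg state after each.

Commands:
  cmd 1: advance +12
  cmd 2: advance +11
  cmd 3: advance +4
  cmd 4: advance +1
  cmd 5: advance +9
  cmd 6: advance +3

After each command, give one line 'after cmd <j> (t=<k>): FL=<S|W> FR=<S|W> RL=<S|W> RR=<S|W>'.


start t=7: FL=W FR=S RL=S RR=W
cmd 1: advance +12 → t=19, phase=(11,5,2,8) → FL=W FR=S RL=S RR=W
cmd 2: advance +11 → t=30, phase=(10,4,1,7) → FL=W FR=S RL=S RR=W
cmd 3: advance +4 → t=34, phase=(2,8,5,11) → FL=S FR=W RL=S RR=W
cmd 4: advance +1 → t=35, phase=(3,9,6,0) → FL=S FR=W RL=W RR=S
cmd 5: advance +9 → t=44, phase=(0,6,3,9) → FL=S FR=W RL=S RR=W
cmd 6: advance +3 → t=47, phase=(3,9,6,0) → FL=S FR=W RL=W RR=S

after cmd 1 (t=19): FL=W FR=S RL=S RR=W
after cmd 2 (t=30): FL=W FR=S RL=S RR=W
after cmd 3 (t=34): FL=S FR=W RL=S RR=W
after cmd 4 (t=35): FL=S FR=W RL=W RR=S
after cmd 5 (t=44): FL=S FR=W RL=S RR=W
after cmd 6 (t=47): FL=S FR=W RL=W RR=S


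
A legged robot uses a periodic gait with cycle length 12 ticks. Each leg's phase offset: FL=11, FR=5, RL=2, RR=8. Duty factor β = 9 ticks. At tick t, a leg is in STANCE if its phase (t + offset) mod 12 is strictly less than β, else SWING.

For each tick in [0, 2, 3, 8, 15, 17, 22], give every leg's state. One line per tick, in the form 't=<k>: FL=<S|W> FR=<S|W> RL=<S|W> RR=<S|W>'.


t=0: FL=W FR=S RL=S RR=S
t=2: FL=S FR=S RL=S RR=W
t=3: FL=S FR=S RL=S RR=W
t=8: FL=S FR=S RL=W RR=S
t=15: FL=S FR=S RL=S RR=W
t=17: FL=S FR=W RL=S RR=S
t=22: FL=W FR=S RL=S RR=S

t=0: phase=(11,5,2,8) vs β=9 → FL=W FR=S RL=S RR=S
t=2: phase=(1,7,4,10) vs β=9 → FL=S FR=S RL=S RR=W
t=3: phase=(2,8,5,11) vs β=9 → FL=S FR=S RL=S RR=W
t=8: phase=(7,1,10,4) vs β=9 → FL=S FR=S RL=W RR=S
t=15: phase=(2,8,5,11) vs β=9 → FL=S FR=S RL=S RR=W
t=17: phase=(4,10,7,1) vs β=9 → FL=S FR=W RL=S RR=S
t=22: phase=(9,3,0,6) vs β=9 → FL=W FR=S RL=S RR=S


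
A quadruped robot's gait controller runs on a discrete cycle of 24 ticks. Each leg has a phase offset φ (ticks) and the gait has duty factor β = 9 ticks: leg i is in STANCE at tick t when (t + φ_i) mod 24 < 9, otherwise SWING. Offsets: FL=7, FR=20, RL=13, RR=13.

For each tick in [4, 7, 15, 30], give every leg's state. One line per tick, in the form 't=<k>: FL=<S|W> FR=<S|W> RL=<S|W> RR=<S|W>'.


t=4: phase=(11,0,17,17) vs β=9 → FL=W FR=S RL=W RR=W
t=7: phase=(14,3,20,20) vs β=9 → FL=W FR=S RL=W RR=W
t=15: phase=(22,11,4,4) vs β=9 → FL=W FR=W RL=S RR=S
t=30: phase=(13,2,19,19) vs β=9 → FL=W FR=S RL=W RR=W

t=4: FL=W FR=S RL=W RR=W
t=7: FL=W FR=S RL=W RR=W
t=15: FL=W FR=W RL=S RR=S
t=30: FL=W FR=S RL=W RR=W


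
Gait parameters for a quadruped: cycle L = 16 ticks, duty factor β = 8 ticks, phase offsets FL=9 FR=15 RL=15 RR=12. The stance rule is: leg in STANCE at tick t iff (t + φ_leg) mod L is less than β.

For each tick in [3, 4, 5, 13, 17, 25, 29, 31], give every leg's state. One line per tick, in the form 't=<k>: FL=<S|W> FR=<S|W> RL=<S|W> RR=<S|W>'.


t=3: FL=W FR=S RL=S RR=W
t=4: FL=W FR=S RL=S RR=S
t=5: FL=W FR=S RL=S RR=S
t=13: FL=S FR=W RL=W RR=W
t=17: FL=W FR=S RL=S RR=W
t=25: FL=S FR=W RL=W RR=S
t=29: FL=S FR=W RL=W RR=W
t=31: FL=W FR=W RL=W RR=W

t=3: phase=(12,2,2,15) vs β=8 → FL=W FR=S RL=S RR=W
t=4: phase=(13,3,3,0) vs β=8 → FL=W FR=S RL=S RR=S
t=5: phase=(14,4,4,1) vs β=8 → FL=W FR=S RL=S RR=S
t=13: phase=(6,12,12,9) vs β=8 → FL=S FR=W RL=W RR=W
t=17: phase=(10,0,0,13) vs β=8 → FL=W FR=S RL=S RR=W
t=25: phase=(2,8,8,5) vs β=8 → FL=S FR=W RL=W RR=S
t=29: phase=(6,12,12,9) vs β=8 → FL=S FR=W RL=W RR=W
t=31: phase=(8,14,14,11) vs β=8 → FL=W FR=W RL=W RR=W


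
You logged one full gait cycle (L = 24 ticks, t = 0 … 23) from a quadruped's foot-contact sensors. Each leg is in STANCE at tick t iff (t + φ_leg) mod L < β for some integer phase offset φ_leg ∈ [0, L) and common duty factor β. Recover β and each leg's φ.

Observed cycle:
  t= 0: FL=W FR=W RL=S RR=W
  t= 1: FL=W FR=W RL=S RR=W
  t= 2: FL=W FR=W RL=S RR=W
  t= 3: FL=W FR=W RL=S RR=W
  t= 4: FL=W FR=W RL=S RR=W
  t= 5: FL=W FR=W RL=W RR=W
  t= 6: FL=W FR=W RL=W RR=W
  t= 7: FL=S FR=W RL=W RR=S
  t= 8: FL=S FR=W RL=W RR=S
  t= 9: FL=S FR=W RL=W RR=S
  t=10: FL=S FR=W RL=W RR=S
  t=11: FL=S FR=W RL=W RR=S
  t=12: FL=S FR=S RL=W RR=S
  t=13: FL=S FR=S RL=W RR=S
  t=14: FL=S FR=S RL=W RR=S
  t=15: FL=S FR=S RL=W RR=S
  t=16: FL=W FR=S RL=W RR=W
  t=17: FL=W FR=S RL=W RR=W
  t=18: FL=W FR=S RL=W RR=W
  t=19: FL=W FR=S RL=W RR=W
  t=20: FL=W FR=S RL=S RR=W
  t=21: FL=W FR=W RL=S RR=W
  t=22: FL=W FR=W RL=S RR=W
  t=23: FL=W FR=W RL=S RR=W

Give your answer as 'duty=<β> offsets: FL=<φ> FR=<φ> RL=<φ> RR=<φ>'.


duty=9 offsets: FL=17 FR=12 RL=4 RR=17

duty β = stance ticks per leg = 9
FL: stance ticks = 9; W→S at t=7 → φ=17
FR: stance ticks = 9; W→S at t=12 → φ=12
RL: stance ticks = 9; W→S at t=20 → φ=4
RR: stance ticks = 9; W→S at t=7 → φ=17


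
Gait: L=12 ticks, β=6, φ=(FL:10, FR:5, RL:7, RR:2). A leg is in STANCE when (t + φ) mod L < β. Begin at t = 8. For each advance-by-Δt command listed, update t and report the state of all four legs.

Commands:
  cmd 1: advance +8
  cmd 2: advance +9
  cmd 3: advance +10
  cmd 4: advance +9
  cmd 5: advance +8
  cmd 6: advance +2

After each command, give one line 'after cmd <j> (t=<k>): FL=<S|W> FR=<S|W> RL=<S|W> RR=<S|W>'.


after cmd 1 (t=16): FL=S FR=W RL=W RR=W
after cmd 2 (t=25): FL=W FR=W RL=W RR=S
after cmd 3 (t=35): FL=W FR=S RL=W RR=S
after cmd 4 (t=44): FL=W FR=S RL=S RR=W
after cmd 5 (t=52): FL=S FR=W RL=W RR=W
after cmd 6 (t=54): FL=S FR=W RL=S RR=W

start t=8: FL=W FR=S RL=S RR=W
cmd 1: advance +8 → t=16, phase=(2,9,11,6) → FL=S FR=W RL=W RR=W
cmd 2: advance +9 → t=25, phase=(11,6,8,3) → FL=W FR=W RL=W RR=S
cmd 3: advance +10 → t=35, phase=(9,4,6,1) → FL=W FR=S RL=W RR=S
cmd 4: advance +9 → t=44, phase=(6,1,3,10) → FL=W FR=S RL=S RR=W
cmd 5: advance +8 → t=52, phase=(2,9,11,6) → FL=S FR=W RL=W RR=W
cmd 6: advance +2 → t=54, phase=(4,11,1,8) → FL=S FR=W RL=S RR=W


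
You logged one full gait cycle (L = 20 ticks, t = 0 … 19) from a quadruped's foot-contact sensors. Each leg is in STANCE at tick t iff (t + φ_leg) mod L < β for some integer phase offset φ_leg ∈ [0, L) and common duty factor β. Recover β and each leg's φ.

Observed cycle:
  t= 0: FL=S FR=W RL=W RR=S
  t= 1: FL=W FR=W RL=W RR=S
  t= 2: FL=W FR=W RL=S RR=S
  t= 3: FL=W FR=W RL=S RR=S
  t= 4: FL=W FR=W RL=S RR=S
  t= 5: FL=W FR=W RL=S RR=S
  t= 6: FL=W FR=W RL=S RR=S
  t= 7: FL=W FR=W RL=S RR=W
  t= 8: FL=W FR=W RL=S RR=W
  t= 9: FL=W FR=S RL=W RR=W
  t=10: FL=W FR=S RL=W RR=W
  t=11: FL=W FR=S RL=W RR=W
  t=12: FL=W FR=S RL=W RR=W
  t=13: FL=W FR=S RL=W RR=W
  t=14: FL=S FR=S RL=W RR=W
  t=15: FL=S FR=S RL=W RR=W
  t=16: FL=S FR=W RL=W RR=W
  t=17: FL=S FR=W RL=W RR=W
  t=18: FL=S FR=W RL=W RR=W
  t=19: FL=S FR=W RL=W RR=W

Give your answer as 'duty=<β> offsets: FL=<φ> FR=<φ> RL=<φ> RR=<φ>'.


duty=7 offsets: FL=6 FR=11 RL=18 RR=0

duty β = stance ticks per leg = 7
FL: stance ticks = 7; W→S at t=14 → φ=6
FR: stance ticks = 7; W→S at t=9 → φ=11
RL: stance ticks = 7; W→S at t=2 → φ=18
RR: stance ticks = 7; W→S at t=0 → φ=0


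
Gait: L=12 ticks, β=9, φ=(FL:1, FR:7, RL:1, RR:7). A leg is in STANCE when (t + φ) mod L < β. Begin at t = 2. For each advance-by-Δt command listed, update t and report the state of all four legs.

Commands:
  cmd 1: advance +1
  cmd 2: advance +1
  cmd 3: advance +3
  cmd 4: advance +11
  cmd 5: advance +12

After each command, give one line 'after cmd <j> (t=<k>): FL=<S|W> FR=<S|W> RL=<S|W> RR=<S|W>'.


after cmd 1 (t=3): FL=S FR=W RL=S RR=W
after cmd 2 (t=4): FL=S FR=W RL=S RR=W
after cmd 3 (t=7): FL=S FR=S RL=S RR=S
after cmd 4 (t=18): FL=S FR=S RL=S RR=S
after cmd 5 (t=30): FL=S FR=S RL=S RR=S

start t=2: FL=S FR=W RL=S RR=W
cmd 1: advance +1 → t=3, phase=(4,10,4,10) → FL=S FR=W RL=S RR=W
cmd 2: advance +1 → t=4, phase=(5,11,5,11) → FL=S FR=W RL=S RR=W
cmd 3: advance +3 → t=7, phase=(8,2,8,2) → FL=S FR=S RL=S RR=S
cmd 4: advance +11 → t=18, phase=(7,1,7,1) → FL=S FR=S RL=S RR=S
cmd 5: advance +12 → t=30, phase=(7,1,7,1) → FL=S FR=S RL=S RR=S


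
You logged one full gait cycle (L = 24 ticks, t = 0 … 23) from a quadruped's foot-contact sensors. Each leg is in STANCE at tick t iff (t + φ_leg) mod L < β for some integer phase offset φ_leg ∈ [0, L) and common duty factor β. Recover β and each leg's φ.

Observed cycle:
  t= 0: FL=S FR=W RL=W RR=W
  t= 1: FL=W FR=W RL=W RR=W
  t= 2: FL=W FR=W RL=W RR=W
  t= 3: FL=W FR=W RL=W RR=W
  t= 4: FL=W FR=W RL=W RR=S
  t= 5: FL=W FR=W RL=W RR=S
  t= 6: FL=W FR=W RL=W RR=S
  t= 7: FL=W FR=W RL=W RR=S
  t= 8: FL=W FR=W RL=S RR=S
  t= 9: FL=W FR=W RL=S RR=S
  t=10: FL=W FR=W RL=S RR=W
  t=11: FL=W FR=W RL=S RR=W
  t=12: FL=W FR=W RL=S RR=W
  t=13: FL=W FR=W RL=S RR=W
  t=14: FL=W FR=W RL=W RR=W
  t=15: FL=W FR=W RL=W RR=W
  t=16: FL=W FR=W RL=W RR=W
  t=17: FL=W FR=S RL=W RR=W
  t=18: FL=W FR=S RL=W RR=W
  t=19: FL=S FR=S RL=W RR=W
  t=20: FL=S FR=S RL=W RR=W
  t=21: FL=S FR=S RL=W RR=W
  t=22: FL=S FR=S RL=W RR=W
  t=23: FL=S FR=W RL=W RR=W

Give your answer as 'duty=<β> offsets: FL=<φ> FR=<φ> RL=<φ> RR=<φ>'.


duty β = stance ticks per leg = 6
FL: stance ticks = 6; W→S at t=19 → φ=5
FR: stance ticks = 6; W→S at t=17 → φ=7
RL: stance ticks = 6; W→S at t=8 → φ=16
RR: stance ticks = 6; W→S at t=4 → φ=20

duty=6 offsets: FL=5 FR=7 RL=16 RR=20


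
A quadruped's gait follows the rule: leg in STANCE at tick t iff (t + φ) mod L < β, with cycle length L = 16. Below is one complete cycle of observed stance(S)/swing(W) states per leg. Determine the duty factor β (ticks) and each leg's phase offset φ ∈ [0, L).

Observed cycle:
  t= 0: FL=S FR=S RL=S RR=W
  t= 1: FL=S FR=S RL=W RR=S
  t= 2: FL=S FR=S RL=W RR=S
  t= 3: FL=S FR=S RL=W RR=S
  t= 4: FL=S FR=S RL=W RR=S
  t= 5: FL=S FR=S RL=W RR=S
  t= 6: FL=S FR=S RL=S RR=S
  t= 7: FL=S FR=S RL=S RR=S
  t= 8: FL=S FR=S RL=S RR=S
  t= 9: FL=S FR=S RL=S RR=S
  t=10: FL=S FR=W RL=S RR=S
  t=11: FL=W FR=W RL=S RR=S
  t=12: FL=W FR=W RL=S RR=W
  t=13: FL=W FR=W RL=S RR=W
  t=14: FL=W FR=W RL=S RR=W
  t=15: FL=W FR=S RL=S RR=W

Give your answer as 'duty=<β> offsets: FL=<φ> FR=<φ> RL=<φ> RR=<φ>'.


duty β = stance ticks per leg = 11
FL: stance ticks = 11; W→S at t=0 → φ=0
FR: stance ticks = 11; W→S at t=15 → φ=1
RL: stance ticks = 11; W→S at t=6 → φ=10
RR: stance ticks = 11; W→S at t=1 → φ=15

duty=11 offsets: FL=0 FR=1 RL=10 RR=15


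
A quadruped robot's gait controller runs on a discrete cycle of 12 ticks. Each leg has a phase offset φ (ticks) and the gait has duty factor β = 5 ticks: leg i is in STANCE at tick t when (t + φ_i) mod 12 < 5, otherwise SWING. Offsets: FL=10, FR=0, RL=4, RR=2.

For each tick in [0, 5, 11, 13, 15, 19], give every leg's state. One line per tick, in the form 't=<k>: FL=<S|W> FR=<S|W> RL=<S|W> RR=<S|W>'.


t=0: FL=W FR=S RL=S RR=S
t=5: FL=S FR=W RL=W RR=W
t=11: FL=W FR=W RL=S RR=S
t=13: FL=W FR=S RL=W RR=S
t=15: FL=S FR=S RL=W RR=W
t=19: FL=W FR=W RL=W RR=W

t=0: phase=(10,0,4,2) vs β=5 → FL=W FR=S RL=S RR=S
t=5: phase=(3,5,9,7) vs β=5 → FL=S FR=W RL=W RR=W
t=11: phase=(9,11,3,1) vs β=5 → FL=W FR=W RL=S RR=S
t=13: phase=(11,1,5,3) vs β=5 → FL=W FR=S RL=W RR=S
t=15: phase=(1,3,7,5) vs β=5 → FL=S FR=S RL=W RR=W
t=19: phase=(5,7,11,9) vs β=5 → FL=W FR=W RL=W RR=W


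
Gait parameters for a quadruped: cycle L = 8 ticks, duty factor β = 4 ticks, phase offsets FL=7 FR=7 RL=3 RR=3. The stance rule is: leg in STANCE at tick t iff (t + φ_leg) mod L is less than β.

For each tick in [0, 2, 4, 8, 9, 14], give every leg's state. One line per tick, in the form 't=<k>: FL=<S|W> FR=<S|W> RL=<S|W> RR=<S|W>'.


t=0: phase=(7,7,3,3) vs β=4 → FL=W FR=W RL=S RR=S
t=2: phase=(1,1,5,5) vs β=4 → FL=S FR=S RL=W RR=W
t=4: phase=(3,3,7,7) vs β=4 → FL=S FR=S RL=W RR=W
t=8: phase=(7,7,3,3) vs β=4 → FL=W FR=W RL=S RR=S
t=9: phase=(0,0,4,4) vs β=4 → FL=S FR=S RL=W RR=W
t=14: phase=(5,5,1,1) vs β=4 → FL=W FR=W RL=S RR=S

t=0: FL=W FR=W RL=S RR=S
t=2: FL=S FR=S RL=W RR=W
t=4: FL=S FR=S RL=W RR=W
t=8: FL=W FR=W RL=S RR=S
t=9: FL=S FR=S RL=W RR=W
t=14: FL=W FR=W RL=S RR=S


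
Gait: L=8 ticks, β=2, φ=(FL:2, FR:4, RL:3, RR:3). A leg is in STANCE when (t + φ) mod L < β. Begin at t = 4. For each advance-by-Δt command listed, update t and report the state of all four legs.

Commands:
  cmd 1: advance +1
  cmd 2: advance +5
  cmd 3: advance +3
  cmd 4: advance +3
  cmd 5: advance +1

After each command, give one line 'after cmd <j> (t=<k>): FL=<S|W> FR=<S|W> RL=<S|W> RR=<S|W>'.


start t=4: FL=W FR=S RL=W RR=W
cmd 1: advance +1 → t=5, phase=(7,1,0,0) → FL=W FR=S RL=S RR=S
cmd 2: advance +5 → t=10, phase=(4,6,5,5) → FL=W FR=W RL=W RR=W
cmd 3: advance +3 → t=13, phase=(7,1,0,0) → FL=W FR=S RL=S RR=S
cmd 4: advance +3 → t=16, phase=(2,4,3,3) → FL=W FR=W RL=W RR=W
cmd 5: advance +1 → t=17, phase=(3,5,4,4) → FL=W FR=W RL=W RR=W

after cmd 1 (t=5): FL=W FR=S RL=S RR=S
after cmd 2 (t=10): FL=W FR=W RL=W RR=W
after cmd 3 (t=13): FL=W FR=S RL=S RR=S
after cmd 4 (t=16): FL=W FR=W RL=W RR=W
after cmd 5 (t=17): FL=W FR=W RL=W RR=W


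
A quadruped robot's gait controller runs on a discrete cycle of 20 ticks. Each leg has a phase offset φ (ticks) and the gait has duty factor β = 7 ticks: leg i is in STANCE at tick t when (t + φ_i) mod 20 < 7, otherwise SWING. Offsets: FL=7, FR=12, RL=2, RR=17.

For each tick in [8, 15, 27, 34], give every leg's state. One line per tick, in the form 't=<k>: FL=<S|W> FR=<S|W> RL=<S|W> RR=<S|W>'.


t=8: phase=(15,0,10,5) vs β=7 → FL=W FR=S RL=W RR=S
t=15: phase=(2,7,17,12) vs β=7 → FL=S FR=W RL=W RR=W
t=27: phase=(14,19,9,4) vs β=7 → FL=W FR=W RL=W RR=S
t=34: phase=(1,6,16,11) vs β=7 → FL=S FR=S RL=W RR=W

t=8: FL=W FR=S RL=W RR=S
t=15: FL=S FR=W RL=W RR=W
t=27: FL=W FR=W RL=W RR=S
t=34: FL=S FR=S RL=W RR=W


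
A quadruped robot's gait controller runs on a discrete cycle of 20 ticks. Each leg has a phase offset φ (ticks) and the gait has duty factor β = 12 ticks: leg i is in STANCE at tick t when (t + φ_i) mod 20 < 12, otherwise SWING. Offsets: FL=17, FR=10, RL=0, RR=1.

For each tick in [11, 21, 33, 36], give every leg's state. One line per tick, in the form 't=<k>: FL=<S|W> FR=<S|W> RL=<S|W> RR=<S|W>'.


t=11: FL=S FR=S RL=S RR=W
t=21: FL=W FR=S RL=S RR=S
t=33: FL=S FR=S RL=W RR=W
t=36: FL=W FR=S RL=W RR=W

t=11: phase=(8,1,11,12) vs β=12 → FL=S FR=S RL=S RR=W
t=21: phase=(18,11,1,2) vs β=12 → FL=W FR=S RL=S RR=S
t=33: phase=(10,3,13,14) vs β=12 → FL=S FR=S RL=W RR=W
t=36: phase=(13,6,16,17) vs β=12 → FL=W FR=S RL=W RR=W


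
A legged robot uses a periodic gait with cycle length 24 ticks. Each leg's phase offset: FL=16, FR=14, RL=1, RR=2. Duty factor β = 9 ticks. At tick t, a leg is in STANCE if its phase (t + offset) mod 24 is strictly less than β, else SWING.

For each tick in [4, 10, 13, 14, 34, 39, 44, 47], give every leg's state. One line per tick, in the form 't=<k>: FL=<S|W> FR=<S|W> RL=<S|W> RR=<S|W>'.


t=4: phase=(20,18,5,6) vs β=9 → FL=W FR=W RL=S RR=S
t=10: phase=(2,0,11,12) vs β=9 → FL=S FR=S RL=W RR=W
t=13: phase=(5,3,14,15) vs β=9 → FL=S FR=S RL=W RR=W
t=14: phase=(6,4,15,16) vs β=9 → FL=S FR=S RL=W RR=W
t=34: phase=(2,0,11,12) vs β=9 → FL=S FR=S RL=W RR=W
t=39: phase=(7,5,16,17) vs β=9 → FL=S FR=S RL=W RR=W
t=44: phase=(12,10,21,22) vs β=9 → FL=W FR=W RL=W RR=W
t=47: phase=(15,13,0,1) vs β=9 → FL=W FR=W RL=S RR=S

t=4: FL=W FR=W RL=S RR=S
t=10: FL=S FR=S RL=W RR=W
t=13: FL=S FR=S RL=W RR=W
t=14: FL=S FR=S RL=W RR=W
t=34: FL=S FR=S RL=W RR=W
t=39: FL=S FR=S RL=W RR=W
t=44: FL=W FR=W RL=W RR=W
t=47: FL=W FR=W RL=S RR=S


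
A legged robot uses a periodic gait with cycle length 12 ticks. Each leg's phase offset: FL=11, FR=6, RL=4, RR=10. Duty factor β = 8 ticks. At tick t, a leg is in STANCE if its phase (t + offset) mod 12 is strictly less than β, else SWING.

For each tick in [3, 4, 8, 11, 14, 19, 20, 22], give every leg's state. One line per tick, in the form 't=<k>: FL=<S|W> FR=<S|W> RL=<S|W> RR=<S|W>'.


t=3: phase=(2,9,7,1) vs β=8 → FL=S FR=W RL=S RR=S
t=4: phase=(3,10,8,2) vs β=8 → FL=S FR=W RL=W RR=S
t=8: phase=(7,2,0,6) vs β=8 → FL=S FR=S RL=S RR=S
t=11: phase=(10,5,3,9) vs β=8 → FL=W FR=S RL=S RR=W
t=14: phase=(1,8,6,0) vs β=8 → FL=S FR=W RL=S RR=S
t=19: phase=(6,1,11,5) vs β=8 → FL=S FR=S RL=W RR=S
t=20: phase=(7,2,0,6) vs β=8 → FL=S FR=S RL=S RR=S
t=22: phase=(9,4,2,8) vs β=8 → FL=W FR=S RL=S RR=W

t=3: FL=S FR=W RL=S RR=S
t=4: FL=S FR=W RL=W RR=S
t=8: FL=S FR=S RL=S RR=S
t=11: FL=W FR=S RL=S RR=W
t=14: FL=S FR=W RL=S RR=S
t=19: FL=S FR=S RL=W RR=S
t=20: FL=S FR=S RL=S RR=S
t=22: FL=W FR=S RL=S RR=W


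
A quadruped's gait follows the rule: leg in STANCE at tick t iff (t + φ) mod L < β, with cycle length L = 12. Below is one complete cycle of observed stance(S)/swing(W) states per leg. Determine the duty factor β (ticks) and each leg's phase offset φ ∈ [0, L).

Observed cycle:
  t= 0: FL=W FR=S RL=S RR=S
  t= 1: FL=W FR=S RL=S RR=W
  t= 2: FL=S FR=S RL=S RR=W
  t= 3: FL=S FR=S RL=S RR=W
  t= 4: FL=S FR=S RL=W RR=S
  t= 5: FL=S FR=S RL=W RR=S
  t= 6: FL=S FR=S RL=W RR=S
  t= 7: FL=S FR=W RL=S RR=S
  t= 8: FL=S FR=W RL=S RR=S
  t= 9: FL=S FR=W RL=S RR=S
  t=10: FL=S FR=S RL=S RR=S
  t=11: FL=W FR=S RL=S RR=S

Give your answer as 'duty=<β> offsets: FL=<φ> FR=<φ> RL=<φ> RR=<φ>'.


duty β = stance ticks per leg = 9
FL: stance ticks = 9; W→S at t=2 → φ=10
FR: stance ticks = 9; W→S at t=10 → φ=2
RL: stance ticks = 9; W→S at t=7 → φ=5
RR: stance ticks = 9; W→S at t=4 → φ=8

duty=9 offsets: FL=10 FR=2 RL=5 RR=8


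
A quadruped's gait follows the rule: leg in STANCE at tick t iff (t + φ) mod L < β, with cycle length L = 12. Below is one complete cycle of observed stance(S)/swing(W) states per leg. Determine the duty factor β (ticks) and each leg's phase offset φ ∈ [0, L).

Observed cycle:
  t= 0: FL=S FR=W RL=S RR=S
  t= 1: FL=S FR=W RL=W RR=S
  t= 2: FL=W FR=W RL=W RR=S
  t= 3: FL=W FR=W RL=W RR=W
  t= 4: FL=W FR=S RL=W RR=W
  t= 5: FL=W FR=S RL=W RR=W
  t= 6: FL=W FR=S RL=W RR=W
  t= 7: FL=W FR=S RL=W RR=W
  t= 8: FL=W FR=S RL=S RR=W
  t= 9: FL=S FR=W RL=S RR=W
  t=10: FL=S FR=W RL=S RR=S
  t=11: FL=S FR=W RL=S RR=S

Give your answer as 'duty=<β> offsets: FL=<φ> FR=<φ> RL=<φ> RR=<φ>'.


duty β = stance ticks per leg = 5
FL: stance ticks = 5; W→S at t=9 → φ=3
FR: stance ticks = 5; W→S at t=4 → φ=8
RL: stance ticks = 5; W→S at t=8 → φ=4
RR: stance ticks = 5; W→S at t=10 → φ=2

duty=5 offsets: FL=3 FR=8 RL=4 RR=2


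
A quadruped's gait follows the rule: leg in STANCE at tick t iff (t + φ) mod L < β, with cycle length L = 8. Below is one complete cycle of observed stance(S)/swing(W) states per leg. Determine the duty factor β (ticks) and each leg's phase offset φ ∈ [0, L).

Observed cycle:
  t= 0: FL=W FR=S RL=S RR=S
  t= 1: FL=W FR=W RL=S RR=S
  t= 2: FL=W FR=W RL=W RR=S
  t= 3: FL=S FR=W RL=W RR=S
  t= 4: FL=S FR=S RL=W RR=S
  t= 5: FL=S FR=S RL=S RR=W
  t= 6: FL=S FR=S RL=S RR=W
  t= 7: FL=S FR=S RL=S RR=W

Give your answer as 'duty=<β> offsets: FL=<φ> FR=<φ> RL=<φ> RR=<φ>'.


duty β = stance ticks per leg = 5
FL: stance ticks = 5; W→S at t=3 → φ=5
FR: stance ticks = 5; W→S at t=4 → φ=4
RL: stance ticks = 5; W→S at t=5 → φ=3
RR: stance ticks = 5; W→S at t=0 → φ=0

duty=5 offsets: FL=5 FR=4 RL=3 RR=0


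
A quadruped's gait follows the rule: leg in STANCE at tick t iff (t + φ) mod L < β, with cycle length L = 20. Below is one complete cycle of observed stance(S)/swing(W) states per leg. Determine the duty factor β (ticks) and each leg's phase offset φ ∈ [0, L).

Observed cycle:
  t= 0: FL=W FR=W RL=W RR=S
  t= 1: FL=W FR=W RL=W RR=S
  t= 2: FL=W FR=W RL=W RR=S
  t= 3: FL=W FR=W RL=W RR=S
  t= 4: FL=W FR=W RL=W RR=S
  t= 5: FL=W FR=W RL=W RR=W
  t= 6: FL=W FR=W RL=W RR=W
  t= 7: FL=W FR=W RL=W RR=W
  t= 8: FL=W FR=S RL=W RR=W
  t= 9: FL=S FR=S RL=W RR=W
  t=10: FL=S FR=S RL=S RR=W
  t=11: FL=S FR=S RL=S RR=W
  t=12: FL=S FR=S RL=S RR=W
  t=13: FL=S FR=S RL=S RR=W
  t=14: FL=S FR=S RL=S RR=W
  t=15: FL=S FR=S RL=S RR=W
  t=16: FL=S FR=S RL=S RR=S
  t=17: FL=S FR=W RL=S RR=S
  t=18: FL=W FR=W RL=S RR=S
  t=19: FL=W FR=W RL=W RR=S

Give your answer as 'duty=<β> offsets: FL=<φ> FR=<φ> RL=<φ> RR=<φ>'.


duty=9 offsets: FL=11 FR=12 RL=10 RR=4

duty β = stance ticks per leg = 9
FL: stance ticks = 9; W→S at t=9 → φ=11
FR: stance ticks = 9; W→S at t=8 → φ=12
RL: stance ticks = 9; W→S at t=10 → φ=10
RR: stance ticks = 9; W→S at t=16 → φ=4


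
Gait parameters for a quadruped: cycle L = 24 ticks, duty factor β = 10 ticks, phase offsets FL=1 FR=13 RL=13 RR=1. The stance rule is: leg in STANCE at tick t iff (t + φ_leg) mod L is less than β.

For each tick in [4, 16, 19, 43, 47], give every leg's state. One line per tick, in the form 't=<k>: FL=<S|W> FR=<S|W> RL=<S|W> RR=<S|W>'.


t=4: phase=(5,17,17,5) vs β=10 → FL=S FR=W RL=W RR=S
t=16: phase=(17,5,5,17) vs β=10 → FL=W FR=S RL=S RR=W
t=19: phase=(20,8,8,20) vs β=10 → FL=W FR=S RL=S RR=W
t=43: phase=(20,8,8,20) vs β=10 → FL=W FR=S RL=S RR=W
t=47: phase=(0,12,12,0) vs β=10 → FL=S FR=W RL=W RR=S

t=4: FL=S FR=W RL=W RR=S
t=16: FL=W FR=S RL=S RR=W
t=19: FL=W FR=S RL=S RR=W
t=43: FL=W FR=S RL=S RR=W
t=47: FL=S FR=W RL=W RR=S


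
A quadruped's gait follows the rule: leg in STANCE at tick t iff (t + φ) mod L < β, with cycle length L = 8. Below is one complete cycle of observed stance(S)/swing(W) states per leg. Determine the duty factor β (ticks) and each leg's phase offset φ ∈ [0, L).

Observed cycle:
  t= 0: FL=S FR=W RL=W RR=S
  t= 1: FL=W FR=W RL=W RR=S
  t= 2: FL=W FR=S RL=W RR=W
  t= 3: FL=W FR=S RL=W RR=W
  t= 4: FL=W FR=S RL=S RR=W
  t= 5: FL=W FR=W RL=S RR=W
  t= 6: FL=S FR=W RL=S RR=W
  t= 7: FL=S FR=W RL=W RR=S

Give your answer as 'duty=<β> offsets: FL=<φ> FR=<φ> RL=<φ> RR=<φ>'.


duty β = stance ticks per leg = 3
FL: stance ticks = 3; W→S at t=6 → φ=2
FR: stance ticks = 3; W→S at t=2 → φ=6
RL: stance ticks = 3; W→S at t=4 → φ=4
RR: stance ticks = 3; W→S at t=7 → φ=1

duty=3 offsets: FL=2 FR=6 RL=4 RR=1


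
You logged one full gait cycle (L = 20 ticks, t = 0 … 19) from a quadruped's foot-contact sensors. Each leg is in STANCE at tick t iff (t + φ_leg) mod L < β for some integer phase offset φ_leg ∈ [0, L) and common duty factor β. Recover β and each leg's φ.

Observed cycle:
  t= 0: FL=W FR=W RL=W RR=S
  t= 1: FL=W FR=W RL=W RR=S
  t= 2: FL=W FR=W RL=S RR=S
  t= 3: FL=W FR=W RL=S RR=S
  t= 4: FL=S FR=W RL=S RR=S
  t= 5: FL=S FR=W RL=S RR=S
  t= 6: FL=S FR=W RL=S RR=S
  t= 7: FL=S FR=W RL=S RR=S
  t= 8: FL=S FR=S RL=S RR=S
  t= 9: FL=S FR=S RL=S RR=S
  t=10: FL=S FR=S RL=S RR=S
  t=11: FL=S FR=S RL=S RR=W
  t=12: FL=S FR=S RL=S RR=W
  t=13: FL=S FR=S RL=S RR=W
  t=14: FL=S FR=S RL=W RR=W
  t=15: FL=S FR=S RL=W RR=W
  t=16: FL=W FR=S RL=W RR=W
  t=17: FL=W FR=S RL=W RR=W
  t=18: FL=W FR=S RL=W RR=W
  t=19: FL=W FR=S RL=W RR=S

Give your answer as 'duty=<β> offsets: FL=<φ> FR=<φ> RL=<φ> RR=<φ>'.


duty β = stance ticks per leg = 12
FL: stance ticks = 12; W→S at t=4 → φ=16
FR: stance ticks = 12; W→S at t=8 → φ=12
RL: stance ticks = 12; W→S at t=2 → φ=18
RR: stance ticks = 12; W→S at t=19 → φ=1

duty=12 offsets: FL=16 FR=12 RL=18 RR=1


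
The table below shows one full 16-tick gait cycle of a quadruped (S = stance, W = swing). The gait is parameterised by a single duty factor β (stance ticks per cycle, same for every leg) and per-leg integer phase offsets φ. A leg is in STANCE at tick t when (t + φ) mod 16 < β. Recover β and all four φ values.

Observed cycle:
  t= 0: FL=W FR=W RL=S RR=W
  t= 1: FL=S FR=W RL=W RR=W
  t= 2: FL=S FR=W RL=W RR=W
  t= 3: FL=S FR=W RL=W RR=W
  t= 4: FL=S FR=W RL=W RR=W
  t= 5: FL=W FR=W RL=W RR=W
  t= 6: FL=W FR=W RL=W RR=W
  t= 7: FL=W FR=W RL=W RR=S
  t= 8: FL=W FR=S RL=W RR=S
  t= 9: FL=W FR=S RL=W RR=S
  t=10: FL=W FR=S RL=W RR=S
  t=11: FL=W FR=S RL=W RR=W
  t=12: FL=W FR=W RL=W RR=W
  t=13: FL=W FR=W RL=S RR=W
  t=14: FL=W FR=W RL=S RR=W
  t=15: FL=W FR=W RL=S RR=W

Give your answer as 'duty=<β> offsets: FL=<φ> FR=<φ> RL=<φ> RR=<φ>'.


duty=4 offsets: FL=15 FR=8 RL=3 RR=9

duty β = stance ticks per leg = 4
FL: stance ticks = 4; W→S at t=1 → φ=15
FR: stance ticks = 4; W→S at t=8 → φ=8
RL: stance ticks = 4; W→S at t=13 → φ=3
RR: stance ticks = 4; W→S at t=7 → φ=9


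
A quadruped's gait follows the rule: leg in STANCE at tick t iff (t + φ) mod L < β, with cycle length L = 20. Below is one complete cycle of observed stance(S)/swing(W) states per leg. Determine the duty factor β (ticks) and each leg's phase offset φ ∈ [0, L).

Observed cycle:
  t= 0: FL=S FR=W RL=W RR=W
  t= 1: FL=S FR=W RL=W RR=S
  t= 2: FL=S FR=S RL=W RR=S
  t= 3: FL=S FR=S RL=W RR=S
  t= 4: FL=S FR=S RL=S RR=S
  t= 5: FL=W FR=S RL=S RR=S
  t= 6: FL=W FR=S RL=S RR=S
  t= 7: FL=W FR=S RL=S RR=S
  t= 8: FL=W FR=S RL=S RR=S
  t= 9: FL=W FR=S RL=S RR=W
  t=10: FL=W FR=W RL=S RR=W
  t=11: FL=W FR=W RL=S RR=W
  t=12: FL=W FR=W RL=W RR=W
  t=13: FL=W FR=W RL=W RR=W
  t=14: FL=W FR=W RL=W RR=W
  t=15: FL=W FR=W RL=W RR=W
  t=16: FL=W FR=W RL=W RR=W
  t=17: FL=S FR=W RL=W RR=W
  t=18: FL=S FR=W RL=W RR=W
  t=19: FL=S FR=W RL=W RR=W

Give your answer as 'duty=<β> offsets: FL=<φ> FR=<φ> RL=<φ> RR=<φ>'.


duty=8 offsets: FL=3 FR=18 RL=16 RR=19

duty β = stance ticks per leg = 8
FL: stance ticks = 8; W→S at t=17 → φ=3
FR: stance ticks = 8; W→S at t=2 → φ=18
RL: stance ticks = 8; W→S at t=4 → φ=16
RR: stance ticks = 8; W→S at t=1 → φ=19


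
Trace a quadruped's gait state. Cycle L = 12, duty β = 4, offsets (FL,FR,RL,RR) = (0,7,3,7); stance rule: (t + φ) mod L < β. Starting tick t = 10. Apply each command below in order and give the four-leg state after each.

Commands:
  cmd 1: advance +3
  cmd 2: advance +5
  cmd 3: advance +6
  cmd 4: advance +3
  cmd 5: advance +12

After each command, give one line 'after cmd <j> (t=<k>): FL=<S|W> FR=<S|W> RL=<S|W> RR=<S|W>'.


after cmd 1 (t=13): FL=S FR=W RL=W RR=W
after cmd 2 (t=18): FL=W FR=S RL=W RR=S
after cmd 3 (t=24): FL=S FR=W RL=S RR=W
after cmd 4 (t=27): FL=S FR=W RL=W RR=W
after cmd 5 (t=39): FL=S FR=W RL=W RR=W

start t=10: FL=W FR=W RL=S RR=W
cmd 1: advance +3 → t=13, phase=(1,8,4,8) → FL=S FR=W RL=W RR=W
cmd 2: advance +5 → t=18, phase=(6,1,9,1) → FL=W FR=S RL=W RR=S
cmd 3: advance +6 → t=24, phase=(0,7,3,7) → FL=S FR=W RL=S RR=W
cmd 4: advance +3 → t=27, phase=(3,10,6,10) → FL=S FR=W RL=W RR=W
cmd 5: advance +12 → t=39, phase=(3,10,6,10) → FL=S FR=W RL=W RR=W


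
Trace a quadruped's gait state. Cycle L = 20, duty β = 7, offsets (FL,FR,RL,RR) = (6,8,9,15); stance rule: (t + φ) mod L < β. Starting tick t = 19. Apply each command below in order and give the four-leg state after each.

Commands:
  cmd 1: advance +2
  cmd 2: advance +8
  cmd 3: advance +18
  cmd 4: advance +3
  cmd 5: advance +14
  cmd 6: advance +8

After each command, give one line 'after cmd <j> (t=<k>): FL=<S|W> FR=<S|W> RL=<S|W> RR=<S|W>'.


start t=19: FL=S FR=W RL=W RR=W
cmd 1: advance +2 → t=21, phase=(7,9,10,16) → FL=W FR=W RL=W RR=W
cmd 2: advance +8 → t=29, phase=(15,17,18,4) → FL=W FR=W RL=W RR=S
cmd 3: advance +18 → t=47, phase=(13,15,16,2) → FL=W FR=W RL=W RR=S
cmd 4: advance +3 → t=50, phase=(16,18,19,5) → FL=W FR=W RL=W RR=S
cmd 5: advance +14 → t=64, phase=(10,12,13,19) → FL=W FR=W RL=W RR=W
cmd 6: advance +8 → t=72, phase=(18,0,1,7) → FL=W FR=S RL=S RR=W

after cmd 1 (t=21): FL=W FR=W RL=W RR=W
after cmd 2 (t=29): FL=W FR=W RL=W RR=S
after cmd 3 (t=47): FL=W FR=W RL=W RR=S
after cmd 4 (t=50): FL=W FR=W RL=W RR=S
after cmd 5 (t=64): FL=W FR=W RL=W RR=W
after cmd 6 (t=72): FL=W FR=S RL=S RR=W


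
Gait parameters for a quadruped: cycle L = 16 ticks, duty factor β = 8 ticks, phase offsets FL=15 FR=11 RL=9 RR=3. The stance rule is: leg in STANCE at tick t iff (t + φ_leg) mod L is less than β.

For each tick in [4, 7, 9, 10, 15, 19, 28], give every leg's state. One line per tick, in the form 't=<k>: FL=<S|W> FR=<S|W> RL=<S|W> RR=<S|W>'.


t=4: phase=(3,15,13,7) vs β=8 → FL=S FR=W RL=W RR=S
t=7: phase=(6,2,0,10) vs β=8 → FL=S FR=S RL=S RR=W
t=9: phase=(8,4,2,12) vs β=8 → FL=W FR=S RL=S RR=W
t=10: phase=(9,5,3,13) vs β=8 → FL=W FR=S RL=S RR=W
t=15: phase=(14,10,8,2) vs β=8 → FL=W FR=W RL=W RR=S
t=19: phase=(2,14,12,6) vs β=8 → FL=S FR=W RL=W RR=S
t=28: phase=(11,7,5,15) vs β=8 → FL=W FR=S RL=S RR=W

t=4: FL=S FR=W RL=W RR=S
t=7: FL=S FR=S RL=S RR=W
t=9: FL=W FR=S RL=S RR=W
t=10: FL=W FR=S RL=S RR=W
t=15: FL=W FR=W RL=W RR=S
t=19: FL=S FR=W RL=W RR=S
t=28: FL=W FR=S RL=S RR=W


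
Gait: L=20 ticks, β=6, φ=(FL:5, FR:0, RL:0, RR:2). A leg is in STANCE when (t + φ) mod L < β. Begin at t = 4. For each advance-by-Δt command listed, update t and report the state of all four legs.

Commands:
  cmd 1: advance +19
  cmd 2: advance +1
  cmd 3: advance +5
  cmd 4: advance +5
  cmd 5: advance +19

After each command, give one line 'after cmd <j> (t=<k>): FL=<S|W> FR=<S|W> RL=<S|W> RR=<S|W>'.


after cmd 1 (t=23): FL=W FR=S RL=S RR=S
after cmd 2 (t=24): FL=W FR=S RL=S RR=W
after cmd 3 (t=29): FL=W FR=W RL=W RR=W
after cmd 4 (t=34): FL=W FR=W RL=W RR=W
after cmd 5 (t=53): FL=W FR=W RL=W RR=W

start t=4: FL=W FR=S RL=S RR=W
cmd 1: advance +19 → t=23, phase=(8,3,3,5) → FL=W FR=S RL=S RR=S
cmd 2: advance +1 → t=24, phase=(9,4,4,6) → FL=W FR=S RL=S RR=W
cmd 3: advance +5 → t=29, phase=(14,9,9,11) → FL=W FR=W RL=W RR=W
cmd 4: advance +5 → t=34, phase=(19,14,14,16) → FL=W FR=W RL=W RR=W
cmd 5: advance +19 → t=53, phase=(18,13,13,15) → FL=W FR=W RL=W RR=W


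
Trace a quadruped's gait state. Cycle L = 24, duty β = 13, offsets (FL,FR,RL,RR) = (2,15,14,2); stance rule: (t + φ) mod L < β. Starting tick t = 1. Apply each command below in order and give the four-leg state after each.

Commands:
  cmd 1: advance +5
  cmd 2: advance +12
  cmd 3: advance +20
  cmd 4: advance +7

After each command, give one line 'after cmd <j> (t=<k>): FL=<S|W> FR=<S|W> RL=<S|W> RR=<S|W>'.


start t=1: FL=S FR=W RL=W RR=S
cmd 1: advance +5 → t=6, phase=(8,21,20,8) → FL=S FR=W RL=W RR=S
cmd 2: advance +12 → t=18, phase=(20,9,8,20) → FL=W FR=S RL=S RR=W
cmd 3: advance +20 → t=38, phase=(16,5,4,16) → FL=W FR=S RL=S RR=W
cmd 4: advance +7 → t=45, phase=(23,12,11,23) → FL=W FR=S RL=S RR=W

after cmd 1 (t=6): FL=S FR=W RL=W RR=S
after cmd 2 (t=18): FL=W FR=S RL=S RR=W
after cmd 3 (t=38): FL=W FR=S RL=S RR=W
after cmd 4 (t=45): FL=W FR=S RL=S RR=W


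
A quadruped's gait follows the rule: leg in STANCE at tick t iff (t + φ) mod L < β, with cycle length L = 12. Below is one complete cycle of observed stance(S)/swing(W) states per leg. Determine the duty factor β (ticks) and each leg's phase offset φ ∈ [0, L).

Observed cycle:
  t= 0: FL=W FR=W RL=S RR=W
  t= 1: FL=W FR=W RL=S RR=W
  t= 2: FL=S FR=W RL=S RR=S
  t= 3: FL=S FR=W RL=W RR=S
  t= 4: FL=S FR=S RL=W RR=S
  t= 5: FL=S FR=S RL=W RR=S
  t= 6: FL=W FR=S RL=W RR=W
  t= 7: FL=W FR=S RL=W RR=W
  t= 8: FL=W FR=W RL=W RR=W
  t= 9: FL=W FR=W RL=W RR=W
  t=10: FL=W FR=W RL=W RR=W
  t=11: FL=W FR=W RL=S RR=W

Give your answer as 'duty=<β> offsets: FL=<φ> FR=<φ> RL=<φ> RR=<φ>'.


duty=4 offsets: FL=10 FR=8 RL=1 RR=10

duty β = stance ticks per leg = 4
FL: stance ticks = 4; W→S at t=2 → φ=10
FR: stance ticks = 4; W→S at t=4 → φ=8
RL: stance ticks = 4; W→S at t=11 → φ=1
RR: stance ticks = 4; W→S at t=2 → φ=10


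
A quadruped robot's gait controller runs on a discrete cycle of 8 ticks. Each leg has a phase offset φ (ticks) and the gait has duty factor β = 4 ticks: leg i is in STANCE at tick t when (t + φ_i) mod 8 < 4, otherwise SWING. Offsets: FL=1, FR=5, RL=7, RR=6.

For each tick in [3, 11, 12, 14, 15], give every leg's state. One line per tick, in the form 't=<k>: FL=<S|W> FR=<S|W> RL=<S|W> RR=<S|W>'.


t=3: phase=(4,0,2,1) vs β=4 → FL=W FR=S RL=S RR=S
t=11: phase=(4,0,2,1) vs β=4 → FL=W FR=S RL=S RR=S
t=12: phase=(5,1,3,2) vs β=4 → FL=W FR=S RL=S RR=S
t=14: phase=(7,3,5,4) vs β=4 → FL=W FR=S RL=W RR=W
t=15: phase=(0,4,6,5) vs β=4 → FL=S FR=W RL=W RR=W

t=3: FL=W FR=S RL=S RR=S
t=11: FL=W FR=S RL=S RR=S
t=12: FL=W FR=S RL=S RR=S
t=14: FL=W FR=S RL=W RR=W
t=15: FL=S FR=W RL=W RR=W


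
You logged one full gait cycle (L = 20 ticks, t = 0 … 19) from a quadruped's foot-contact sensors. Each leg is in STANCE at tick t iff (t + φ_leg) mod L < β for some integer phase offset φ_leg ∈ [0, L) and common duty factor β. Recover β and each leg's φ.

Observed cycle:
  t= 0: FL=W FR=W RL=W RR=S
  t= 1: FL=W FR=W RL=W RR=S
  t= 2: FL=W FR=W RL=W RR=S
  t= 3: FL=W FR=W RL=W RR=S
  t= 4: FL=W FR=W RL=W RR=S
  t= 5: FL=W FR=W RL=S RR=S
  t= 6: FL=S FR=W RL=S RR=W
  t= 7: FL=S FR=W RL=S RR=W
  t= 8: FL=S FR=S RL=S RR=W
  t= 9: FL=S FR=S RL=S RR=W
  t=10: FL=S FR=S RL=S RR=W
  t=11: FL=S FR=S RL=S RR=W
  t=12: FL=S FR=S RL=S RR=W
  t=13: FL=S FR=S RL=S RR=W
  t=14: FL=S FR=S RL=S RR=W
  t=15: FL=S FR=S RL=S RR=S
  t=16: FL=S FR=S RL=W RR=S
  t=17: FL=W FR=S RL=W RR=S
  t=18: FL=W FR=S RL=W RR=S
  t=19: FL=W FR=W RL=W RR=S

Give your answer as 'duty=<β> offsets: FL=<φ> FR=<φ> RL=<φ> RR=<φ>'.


duty β = stance ticks per leg = 11
FL: stance ticks = 11; W→S at t=6 → φ=14
FR: stance ticks = 11; W→S at t=8 → φ=12
RL: stance ticks = 11; W→S at t=5 → φ=15
RR: stance ticks = 11; W→S at t=15 → φ=5

duty=11 offsets: FL=14 FR=12 RL=15 RR=5


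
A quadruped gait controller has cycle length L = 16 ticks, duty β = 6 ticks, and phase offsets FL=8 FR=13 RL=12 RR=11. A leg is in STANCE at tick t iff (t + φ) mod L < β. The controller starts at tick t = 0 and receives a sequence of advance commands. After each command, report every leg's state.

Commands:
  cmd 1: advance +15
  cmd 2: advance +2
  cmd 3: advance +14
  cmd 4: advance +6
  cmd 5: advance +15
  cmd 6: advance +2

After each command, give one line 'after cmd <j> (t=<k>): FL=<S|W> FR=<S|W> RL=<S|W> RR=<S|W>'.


start t=0: FL=W FR=W RL=W RR=W
cmd 1: advance +15 → t=15, phase=(7,12,11,10) → FL=W FR=W RL=W RR=W
cmd 2: advance +2 → t=17, phase=(9,14,13,12) → FL=W FR=W RL=W RR=W
cmd 3: advance +14 → t=31, phase=(7,12,11,10) → FL=W FR=W RL=W RR=W
cmd 4: advance +6 → t=37, phase=(13,2,1,0) → FL=W FR=S RL=S RR=S
cmd 5: advance +15 → t=52, phase=(12,1,0,15) → FL=W FR=S RL=S RR=W
cmd 6: advance +2 → t=54, phase=(14,3,2,1) → FL=W FR=S RL=S RR=S

after cmd 1 (t=15): FL=W FR=W RL=W RR=W
after cmd 2 (t=17): FL=W FR=W RL=W RR=W
after cmd 3 (t=31): FL=W FR=W RL=W RR=W
after cmd 4 (t=37): FL=W FR=S RL=S RR=S
after cmd 5 (t=52): FL=W FR=S RL=S RR=W
after cmd 6 (t=54): FL=W FR=S RL=S RR=S


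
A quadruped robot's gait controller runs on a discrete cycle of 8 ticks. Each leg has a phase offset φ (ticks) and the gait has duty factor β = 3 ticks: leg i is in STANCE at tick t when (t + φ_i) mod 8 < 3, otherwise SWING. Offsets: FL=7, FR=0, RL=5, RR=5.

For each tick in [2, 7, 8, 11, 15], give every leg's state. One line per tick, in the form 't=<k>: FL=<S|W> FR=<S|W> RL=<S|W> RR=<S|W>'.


t=2: phase=(1,2,7,7) vs β=3 → FL=S FR=S RL=W RR=W
t=7: phase=(6,7,4,4) vs β=3 → FL=W FR=W RL=W RR=W
t=8: phase=(7,0,5,5) vs β=3 → FL=W FR=S RL=W RR=W
t=11: phase=(2,3,0,0) vs β=3 → FL=S FR=W RL=S RR=S
t=15: phase=(6,7,4,4) vs β=3 → FL=W FR=W RL=W RR=W

t=2: FL=S FR=S RL=W RR=W
t=7: FL=W FR=W RL=W RR=W
t=8: FL=W FR=S RL=W RR=W
t=11: FL=S FR=W RL=S RR=S
t=15: FL=W FR=W RL=W RR=W


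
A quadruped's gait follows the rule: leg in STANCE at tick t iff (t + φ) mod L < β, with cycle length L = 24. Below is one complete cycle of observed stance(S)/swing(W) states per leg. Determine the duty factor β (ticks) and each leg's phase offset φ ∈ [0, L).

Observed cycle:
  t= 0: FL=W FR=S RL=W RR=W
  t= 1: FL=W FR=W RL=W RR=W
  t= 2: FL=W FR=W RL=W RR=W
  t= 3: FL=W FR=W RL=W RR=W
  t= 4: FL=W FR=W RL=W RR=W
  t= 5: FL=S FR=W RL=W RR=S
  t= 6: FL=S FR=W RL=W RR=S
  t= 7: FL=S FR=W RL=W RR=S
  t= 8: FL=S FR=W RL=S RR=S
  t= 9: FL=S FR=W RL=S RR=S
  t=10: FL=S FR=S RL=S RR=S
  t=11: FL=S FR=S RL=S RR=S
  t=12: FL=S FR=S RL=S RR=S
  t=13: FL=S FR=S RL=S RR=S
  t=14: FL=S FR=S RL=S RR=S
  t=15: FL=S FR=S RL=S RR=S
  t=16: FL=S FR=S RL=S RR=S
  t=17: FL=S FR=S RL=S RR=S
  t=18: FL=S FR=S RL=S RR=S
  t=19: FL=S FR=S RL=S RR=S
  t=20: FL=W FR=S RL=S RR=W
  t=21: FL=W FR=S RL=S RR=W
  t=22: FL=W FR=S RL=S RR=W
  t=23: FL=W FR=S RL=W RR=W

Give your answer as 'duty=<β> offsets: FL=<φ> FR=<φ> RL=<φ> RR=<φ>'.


duty=15 offsets: FL=19 FR=14 RL=16 RR=19

duty β = stance ticks per leg = 15
FL: stance ticks = 15; W→S at t=5 → φ=19
FR: stance ticks = 15; W→S at t=10 → φ=14
RL: stance ticks = 15; W→S at t=8 → φ=16
RR: stance ticks = 15; W→S at t=5 → φ=19
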